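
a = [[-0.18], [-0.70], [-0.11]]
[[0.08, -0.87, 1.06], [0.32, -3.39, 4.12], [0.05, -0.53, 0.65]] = a @ [[-0.45,4.84,-5.88]]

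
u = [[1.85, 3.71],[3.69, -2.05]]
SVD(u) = [[-0.56,0.83], [0.83,0.56]] @ diag([4.282902371358843, 4.081904858936425]) @ [[0.47, -0.88], [0.88, 0.47]]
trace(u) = -0.20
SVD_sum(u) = [[-1.13, 2.11], [1.68, -3.13]] + [[2.98, 1.6], [2.01, 1.08]]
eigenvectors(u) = [[0.86, -0.52], [0.52, 0.86]]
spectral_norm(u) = 4.28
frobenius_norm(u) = 5.92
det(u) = -17.48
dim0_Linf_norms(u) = [3.69, 3.71]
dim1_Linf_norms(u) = [3.71, 3.69]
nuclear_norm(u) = 8.36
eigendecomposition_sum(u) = [[2.99, 1.81], [1.80, 1.09]] + [[-1.14, 1.90], [1.89, -3.14]]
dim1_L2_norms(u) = [4.15, 4.22]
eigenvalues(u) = [4.08, -4.28]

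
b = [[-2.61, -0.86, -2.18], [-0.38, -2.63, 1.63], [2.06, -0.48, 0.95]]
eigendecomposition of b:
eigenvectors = [[0.40-0.48j, 0.40+0.48j, 0.54+0.00j], [-0.29+0.33j, -0.29-0.33j, (0.82+0j)], [-0.65+0.00j, -0.65-0.00j, -0.17+0.00j]]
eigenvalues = [(-0.53+1.76j), (-0.53-1.76j), (-3.22+0j)]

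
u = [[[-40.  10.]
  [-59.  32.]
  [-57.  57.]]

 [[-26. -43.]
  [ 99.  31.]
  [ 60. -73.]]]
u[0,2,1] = 57.0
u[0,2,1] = 57.0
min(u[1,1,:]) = 31.0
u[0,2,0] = -57.0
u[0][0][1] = 10.0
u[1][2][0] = 60.0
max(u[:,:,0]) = 99.0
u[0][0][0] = -40.0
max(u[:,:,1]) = 57.0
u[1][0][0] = -26.0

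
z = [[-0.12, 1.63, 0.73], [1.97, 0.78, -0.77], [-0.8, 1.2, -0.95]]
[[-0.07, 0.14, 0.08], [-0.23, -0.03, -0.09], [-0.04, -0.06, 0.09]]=z@[[-0.08, 0.01, -0.06], [-0.06, 0.04, 0.04], [0.03, 0.1, 0.01]]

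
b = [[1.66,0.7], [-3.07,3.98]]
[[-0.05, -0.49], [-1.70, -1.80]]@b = [[1.42, -1.99],[2.7, -8.35]]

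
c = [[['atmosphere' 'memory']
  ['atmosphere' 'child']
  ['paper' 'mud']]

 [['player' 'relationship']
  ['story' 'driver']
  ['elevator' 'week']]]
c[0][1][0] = 'atmosphere'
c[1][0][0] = 'player'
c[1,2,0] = 'elevator'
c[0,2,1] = 'mud'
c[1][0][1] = 'relationship'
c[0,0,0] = 'atmosphere'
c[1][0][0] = 'player'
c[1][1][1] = 'driver'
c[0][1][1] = 'child'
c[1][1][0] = 'story'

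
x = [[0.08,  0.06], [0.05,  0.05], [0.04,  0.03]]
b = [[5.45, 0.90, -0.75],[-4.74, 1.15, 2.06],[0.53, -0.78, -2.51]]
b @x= [[0.45, 0.35], [-0.24, -0.17], [-0.1, -0.08]]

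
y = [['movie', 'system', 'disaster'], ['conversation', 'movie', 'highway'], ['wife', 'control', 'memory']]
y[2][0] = 'wife'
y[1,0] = 'conversation'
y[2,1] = 'control'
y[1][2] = 'highway'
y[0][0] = 'movie'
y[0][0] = 'movie'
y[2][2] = 'memory'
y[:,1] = ['system', 'movie', 'control']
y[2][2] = 'memory'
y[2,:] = ['wife', 'control', 'memory']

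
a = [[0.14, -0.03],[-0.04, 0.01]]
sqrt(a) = [[0.37, -0.07], [-0.09, 0.06]]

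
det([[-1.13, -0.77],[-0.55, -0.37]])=-0.005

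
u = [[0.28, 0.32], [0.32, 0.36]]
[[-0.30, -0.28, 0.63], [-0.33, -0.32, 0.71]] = u@[[-0.02,  -0.02,  0.04], [-0.91,  -0.87,  1.93]]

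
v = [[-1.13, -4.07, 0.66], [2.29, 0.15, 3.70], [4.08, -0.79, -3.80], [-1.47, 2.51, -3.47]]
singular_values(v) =[6.62, 5.14, 4.38]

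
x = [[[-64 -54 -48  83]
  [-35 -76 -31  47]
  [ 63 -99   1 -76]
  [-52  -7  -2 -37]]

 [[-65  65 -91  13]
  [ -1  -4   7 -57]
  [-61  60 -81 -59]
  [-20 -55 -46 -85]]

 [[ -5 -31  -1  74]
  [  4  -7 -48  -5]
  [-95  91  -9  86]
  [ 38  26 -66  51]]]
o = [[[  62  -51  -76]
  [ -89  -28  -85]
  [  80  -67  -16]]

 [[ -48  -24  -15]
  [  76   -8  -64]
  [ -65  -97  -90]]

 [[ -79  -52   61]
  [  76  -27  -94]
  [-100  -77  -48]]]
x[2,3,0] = 38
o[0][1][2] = -85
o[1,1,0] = 76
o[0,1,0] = -89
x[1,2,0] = -61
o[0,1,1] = -28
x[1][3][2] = -46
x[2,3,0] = 38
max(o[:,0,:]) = 62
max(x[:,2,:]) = 91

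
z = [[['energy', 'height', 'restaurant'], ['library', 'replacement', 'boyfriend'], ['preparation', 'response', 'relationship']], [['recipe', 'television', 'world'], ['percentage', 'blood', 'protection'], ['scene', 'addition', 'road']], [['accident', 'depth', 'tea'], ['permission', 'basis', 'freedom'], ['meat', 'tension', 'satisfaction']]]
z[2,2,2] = 'satisfaction'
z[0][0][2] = 'restaurant'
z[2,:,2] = ['tea', 'freedom', 'satisfaction']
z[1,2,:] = ['scene', 'addition', 'road']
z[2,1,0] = 'permission'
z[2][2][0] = 'meat'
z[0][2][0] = 'preparation'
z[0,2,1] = 'response'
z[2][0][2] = 'tea'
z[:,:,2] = [['restaurant', 'boyfriend', 'relationship'], ['world', 'protection', 'road'], ['tea', 'freedom', 'satisfaction']]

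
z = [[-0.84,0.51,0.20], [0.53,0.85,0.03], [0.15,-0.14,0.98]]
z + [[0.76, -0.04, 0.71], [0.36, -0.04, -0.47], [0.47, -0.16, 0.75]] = [[-0.08, 0.47, 0.91], [0.89, 0.81, -0.44], [0.62, -0.3, 1.73]]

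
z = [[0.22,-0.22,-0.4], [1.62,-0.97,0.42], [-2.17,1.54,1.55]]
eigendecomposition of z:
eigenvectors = [[0.0, -0.51, -0.21], [-0.87, -0.85, 0.02], [0.49, 0.12, 0.98]]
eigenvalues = [-1.21, -0.05, 2.06]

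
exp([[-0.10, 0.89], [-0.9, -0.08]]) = [[0.56, 0.71], [-0.72, 0.58]]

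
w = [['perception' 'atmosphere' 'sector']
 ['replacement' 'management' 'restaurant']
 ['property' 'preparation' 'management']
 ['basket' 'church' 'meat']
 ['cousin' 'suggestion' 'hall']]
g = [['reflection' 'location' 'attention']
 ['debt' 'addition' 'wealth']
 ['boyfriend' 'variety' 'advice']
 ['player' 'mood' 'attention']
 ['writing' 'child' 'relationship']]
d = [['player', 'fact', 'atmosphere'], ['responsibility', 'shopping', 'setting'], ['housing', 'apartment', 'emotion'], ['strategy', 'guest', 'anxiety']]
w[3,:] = ['basket', 'church', 'meat']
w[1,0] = 'replacement'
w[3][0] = 'basket'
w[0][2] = 'sector'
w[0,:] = ['perception', 'atmosphere', 'sector']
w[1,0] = 'replacement'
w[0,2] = 'sector'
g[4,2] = 'relationship'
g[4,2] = 'relationship'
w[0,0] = 'perception'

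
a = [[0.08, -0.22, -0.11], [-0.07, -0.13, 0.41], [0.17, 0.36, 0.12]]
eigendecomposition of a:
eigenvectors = [[(0.21+0j), (0.8+0j), (0.8-0j)], [(0.79+0j), (-0.49-0.08j), (-0.49+0.08j)], [-0.57+0.00j, -0.32-0.12j, (-0.32+0.12j)]]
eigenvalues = [(-0.44+0j), (0.26+0.04j), (0.26-0.04j)]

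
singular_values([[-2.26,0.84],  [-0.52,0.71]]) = [2.52, 0.46]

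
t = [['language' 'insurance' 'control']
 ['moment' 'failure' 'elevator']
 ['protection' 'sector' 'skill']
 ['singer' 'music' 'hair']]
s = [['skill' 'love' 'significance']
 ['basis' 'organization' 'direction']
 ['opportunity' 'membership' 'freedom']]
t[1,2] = 'elevator'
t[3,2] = 'hair'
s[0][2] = 'significance'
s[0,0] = 'skill'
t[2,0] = 'protection'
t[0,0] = 'language'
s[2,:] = ['opportunity', 'membership', 'freedom']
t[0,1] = 'insurance'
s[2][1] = 'membership'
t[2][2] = 'skill'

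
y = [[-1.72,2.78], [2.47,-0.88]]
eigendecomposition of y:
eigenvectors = [[-0.78, -0.67], [0.63, -0.74]]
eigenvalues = [-3.95, 1.35]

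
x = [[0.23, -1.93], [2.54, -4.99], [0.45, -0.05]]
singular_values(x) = [5.9, 0.75]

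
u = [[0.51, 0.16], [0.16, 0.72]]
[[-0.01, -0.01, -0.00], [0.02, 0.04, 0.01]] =u @ [[-0.03, -0.04, -0.01], [0.03, 0.06, 0.01]]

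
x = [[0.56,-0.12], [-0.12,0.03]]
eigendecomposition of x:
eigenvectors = [[0.98, 0.21], [-0.21, 0.98]]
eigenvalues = [0.59, 0.0]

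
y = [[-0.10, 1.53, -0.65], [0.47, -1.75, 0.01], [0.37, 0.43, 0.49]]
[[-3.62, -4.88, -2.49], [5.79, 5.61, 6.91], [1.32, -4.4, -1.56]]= y@[[5.32, -4.15, 3.95], [-1.88, -4.33, -2.91], [0.32, -2.05, -3.62]]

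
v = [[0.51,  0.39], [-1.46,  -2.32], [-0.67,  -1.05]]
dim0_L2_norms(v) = [1.69, 2.58]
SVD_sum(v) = [[0.33, 0.51], [-1.50, -2.30], [-0.68, -1.04]] + [[0.18, -0.12], [0.04, -0.02], [0.01, -0.01]]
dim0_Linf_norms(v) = [1.46, 2.32]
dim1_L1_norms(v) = [0.9, 3.78, 1.72]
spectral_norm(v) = 3.07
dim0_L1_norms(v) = [2.64, 3.76]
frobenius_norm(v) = 3.08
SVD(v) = [[-0.2, -0.98],[0.89, -0.19],[0.41, -0.05]] @ diag([3.0707693125102824, 0.21903385433563602]) @ [[-0.55, -0.84], [-0.84, 0.55]]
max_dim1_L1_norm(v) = 3.78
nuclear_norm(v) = 3.29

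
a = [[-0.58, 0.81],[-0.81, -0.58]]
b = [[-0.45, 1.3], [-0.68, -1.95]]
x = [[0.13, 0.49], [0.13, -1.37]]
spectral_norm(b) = 2.37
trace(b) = -2.40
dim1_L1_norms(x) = [0.62, 1.5]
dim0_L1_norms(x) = [0.26, 1.86]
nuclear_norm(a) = 1.99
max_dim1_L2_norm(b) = 2.07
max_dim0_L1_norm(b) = 3.25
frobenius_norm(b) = 2.48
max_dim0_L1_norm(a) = 1.39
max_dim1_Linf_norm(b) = 1.95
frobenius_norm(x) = 1.47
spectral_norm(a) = 1.00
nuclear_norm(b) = 3.11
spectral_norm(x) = 1.46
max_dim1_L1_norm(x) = 1.5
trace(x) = -1.24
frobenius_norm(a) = 1.41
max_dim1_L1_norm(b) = 2.63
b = x + a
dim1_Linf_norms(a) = [0.81, 0.81]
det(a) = 0.99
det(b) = 1.76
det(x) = -0.24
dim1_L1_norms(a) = [1.39, 1.39]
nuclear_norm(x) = 1.62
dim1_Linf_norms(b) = [1.3, 1.95]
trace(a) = -1.16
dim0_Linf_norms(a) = [0.81, 0.81]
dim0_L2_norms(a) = [1.0, 1.0]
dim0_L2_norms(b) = [0.82, 2.34]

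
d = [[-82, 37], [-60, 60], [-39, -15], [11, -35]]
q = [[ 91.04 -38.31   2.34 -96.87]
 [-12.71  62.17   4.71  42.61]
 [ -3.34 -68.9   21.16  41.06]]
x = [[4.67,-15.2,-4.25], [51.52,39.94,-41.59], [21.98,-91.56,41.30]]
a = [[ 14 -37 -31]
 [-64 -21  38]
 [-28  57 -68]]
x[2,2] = 41.3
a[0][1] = -37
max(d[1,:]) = 60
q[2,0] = -3.34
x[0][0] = 4.67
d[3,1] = -35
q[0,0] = 91.04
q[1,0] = -12.71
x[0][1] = -15.2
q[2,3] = 41.06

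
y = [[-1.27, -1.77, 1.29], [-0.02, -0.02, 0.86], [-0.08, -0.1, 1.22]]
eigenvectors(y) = [[1.00, 0.0, 0.81],[-0.01, -0.59, -0.58],[0.03, -0.80, 0.01]]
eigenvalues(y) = [-1.22, 1.15, -0.0]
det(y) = 0.00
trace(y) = -0.07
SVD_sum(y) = [[-1.1, -1.53, 1.63],  [-0.26, -0.36, 0.38],  [-0.4, -0.55, 0.59]] + [[-0.17,  -0.24,  -0.34], [0.24,  0.34,  0.48], [0.32,  0.45,  0.63]] + [[0.0, -0.00, 0.0], [0.00, -0.0, 0.00], [-0.0, 0.0, -0.0]]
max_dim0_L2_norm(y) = 1.97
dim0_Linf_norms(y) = [1.27, 1.77, 1.29]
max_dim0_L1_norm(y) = 3.37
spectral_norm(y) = 2.71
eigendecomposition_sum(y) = [[-1.27, -1.77, 1.3], [0.01, 0.01, -0.01], [-0.04, -0.06, 0.04]] + [[0.0, 0.00, -0.01], [-0.03, -0.03, 0.87], [-0.04, -0.04, 1.18]] + [[0.00,0.0,-0.0],[-0.0,-0.00,0.00],[0.0,0.00,-0.00]]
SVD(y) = [[-0.92,0.39,-0.02], [-0.22,-0.55,-0.8], [-0.33,-0.73,0.59]] @ diag([2.710965229999688, 1.1427018169659777, 0.00028148782769291944]) @ [[0.44, 0.61, -0.65], [-0.38, -0.54, -0.76], [-0.81, 0.58, -0.01]]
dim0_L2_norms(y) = [1.27, 1.77, 1.97]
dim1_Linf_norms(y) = [1.77, 0.86, 1.22]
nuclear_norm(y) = 3.85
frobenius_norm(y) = 2.94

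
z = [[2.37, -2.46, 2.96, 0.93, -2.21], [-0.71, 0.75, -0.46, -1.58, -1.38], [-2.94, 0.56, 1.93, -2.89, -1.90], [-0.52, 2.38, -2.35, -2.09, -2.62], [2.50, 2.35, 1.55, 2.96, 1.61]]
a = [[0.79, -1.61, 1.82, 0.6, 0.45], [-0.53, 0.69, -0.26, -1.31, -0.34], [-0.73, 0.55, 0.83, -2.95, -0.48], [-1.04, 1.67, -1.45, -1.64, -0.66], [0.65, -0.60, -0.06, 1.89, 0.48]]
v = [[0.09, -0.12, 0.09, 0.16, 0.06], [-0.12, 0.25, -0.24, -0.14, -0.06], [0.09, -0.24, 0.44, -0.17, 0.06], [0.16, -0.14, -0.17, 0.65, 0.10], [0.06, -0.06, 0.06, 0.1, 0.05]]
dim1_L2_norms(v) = [0.24, 0.4, 0.54, 0.71, 0.15]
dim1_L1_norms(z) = [10.93, 4.88, 10.22, 9.96, 10.97]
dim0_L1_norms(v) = [0.52, 0.81, 1.0, 1.22, 0.33]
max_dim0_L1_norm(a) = 8.39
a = z @ v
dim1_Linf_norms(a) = [1.82, 1.31, 2.95, 1.67, 1.89]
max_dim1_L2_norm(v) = 0.71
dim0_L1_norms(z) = [9.04, 8.5, 9.25, 10.45, 9.72]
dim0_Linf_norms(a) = [1.04, 1.67, 1.82, 2.95, 0.66]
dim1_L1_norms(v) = [0.52, 0.81, 1.0, 1.22, 0.33]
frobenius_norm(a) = 5.82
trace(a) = 1.15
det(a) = -0.00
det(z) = 76.94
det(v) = -0.00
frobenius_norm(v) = 1.02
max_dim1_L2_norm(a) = 3.23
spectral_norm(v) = 0.78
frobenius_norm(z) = 10.23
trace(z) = 4.57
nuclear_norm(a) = 8.06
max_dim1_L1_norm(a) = 6.46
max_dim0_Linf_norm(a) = 2.95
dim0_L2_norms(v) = [0.24, 0.4, 0.54, 0.71, 0.15]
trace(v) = 1.48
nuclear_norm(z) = 19.50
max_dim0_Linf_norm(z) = 2.96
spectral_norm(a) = 5.07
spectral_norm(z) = 7.42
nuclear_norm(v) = 1.48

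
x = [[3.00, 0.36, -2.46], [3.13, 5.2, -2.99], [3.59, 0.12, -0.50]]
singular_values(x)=[7.8, 3.39, 1.32]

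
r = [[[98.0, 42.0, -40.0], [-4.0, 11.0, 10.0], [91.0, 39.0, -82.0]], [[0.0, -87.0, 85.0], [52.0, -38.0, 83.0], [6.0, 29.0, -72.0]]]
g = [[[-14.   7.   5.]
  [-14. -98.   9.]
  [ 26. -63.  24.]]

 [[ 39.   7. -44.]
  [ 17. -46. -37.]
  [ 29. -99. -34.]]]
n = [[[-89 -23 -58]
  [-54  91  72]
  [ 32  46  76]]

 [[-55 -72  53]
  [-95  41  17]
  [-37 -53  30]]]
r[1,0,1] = -87.0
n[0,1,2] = 72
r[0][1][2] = 10.0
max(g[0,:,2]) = 24.0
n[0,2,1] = 46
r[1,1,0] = 52.0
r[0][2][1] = 39.0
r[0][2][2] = -82.0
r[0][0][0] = 98.0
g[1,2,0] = 29.0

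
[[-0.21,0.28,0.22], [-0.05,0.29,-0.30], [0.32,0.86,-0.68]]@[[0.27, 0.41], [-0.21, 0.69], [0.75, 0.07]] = [[0.05, 0.12],[-0.3, 0.16],[-0.6, 0.68]]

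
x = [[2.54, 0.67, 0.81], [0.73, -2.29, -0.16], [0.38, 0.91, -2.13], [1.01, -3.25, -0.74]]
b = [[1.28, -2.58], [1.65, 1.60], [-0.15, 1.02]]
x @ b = [[4.24, -4.66], [-2.82, -5.71], [2.31, -1.7], [-3.96, -8.56]]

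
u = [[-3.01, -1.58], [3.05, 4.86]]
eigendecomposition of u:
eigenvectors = [[-0.92, 0.21], [0.39, -0.98]]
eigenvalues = [-2.34, 4.19]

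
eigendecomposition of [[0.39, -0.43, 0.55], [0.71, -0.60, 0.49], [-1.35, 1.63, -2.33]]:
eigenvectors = [[0.22,0.49,0.02], [0.18,0.82,0.8], [-0.96,0.29,0.6]]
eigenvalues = [-2.32, -0.0, -0.21]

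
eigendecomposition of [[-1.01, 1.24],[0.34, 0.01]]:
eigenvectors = [[-0.97, -0.68], [0.25, -0.73]]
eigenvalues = [-1.33, 0.33]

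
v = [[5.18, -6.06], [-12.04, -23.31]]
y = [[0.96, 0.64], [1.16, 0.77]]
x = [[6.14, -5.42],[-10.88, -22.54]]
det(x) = -197.37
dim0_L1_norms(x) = [17.02, 27.96]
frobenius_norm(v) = 27.42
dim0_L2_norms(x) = [12.49, 23.18]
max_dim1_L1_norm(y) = 1.93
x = v + y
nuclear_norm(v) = 33.75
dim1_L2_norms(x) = [8.19, 25.03]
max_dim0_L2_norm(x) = 23.18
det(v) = -193.71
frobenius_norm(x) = 26.33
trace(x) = -16.40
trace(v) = -18.13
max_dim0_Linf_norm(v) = 23.31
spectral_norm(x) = 25.14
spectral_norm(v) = 26.42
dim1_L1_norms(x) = [11.56, 33.42]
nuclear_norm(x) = 32.99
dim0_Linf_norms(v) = [12.04, 23.31]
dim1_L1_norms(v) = [11.24, 35.35]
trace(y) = 1.73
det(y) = -0.00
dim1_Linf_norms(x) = [6.14, 22.54]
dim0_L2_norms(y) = [1.51, 1.0]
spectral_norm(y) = 1.81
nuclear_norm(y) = 1.81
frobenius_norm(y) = 1.81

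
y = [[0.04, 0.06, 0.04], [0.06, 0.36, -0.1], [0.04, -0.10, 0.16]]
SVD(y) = [[-0.11, 0.46, -0.88], [-0.93, 0.27, 0.26], [0.36, 0.85, 0.39]] @ diag([0.40597614892700784, 0.1495436191356335, 0.004480231937358634]) @ [[-0.11,-0.93,0.36], [0.46,0.27,0.85], [-0.88,0.26,0.39]]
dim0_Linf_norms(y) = [0.06, 0.36, 0.16]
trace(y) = 0.56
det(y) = 0.00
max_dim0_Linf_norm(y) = 0.36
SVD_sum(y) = [[0.01, 0.04, -0.02], [0.04, 0.35, -0.13], [-0.02, -0.13, 0.05]] + [[0.03, 0.02, 0.06], [0.02, 0.01, 0.03], [0.06, 0.03, 0.11]] + [[0.00,-0.00,-0.00], [-0.0,0.0,0.00], [-0.00,0.00,0.0]]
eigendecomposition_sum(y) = [[0.00, -0.0, -0.0], [-0.00, 0.0, 0.0], [-0.00, 0.0, 0.0]] + [[0.03, 0.02, 0.06], [0.02, 0.01, 0.03], [0.06, 0.03, 0.11]] + [[0.01, 0.04, -0.02], [0.04, 0.35, -0.13], [-0.02, -0.13, 0.05]]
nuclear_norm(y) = 0.56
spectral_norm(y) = 0.41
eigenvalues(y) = [0.0, 0.15, 0.41]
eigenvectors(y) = [[-0.88,0.46,-0.11], [0.26,0.27,-0.93], [0.39,0.85,0.36]]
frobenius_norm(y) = 0.43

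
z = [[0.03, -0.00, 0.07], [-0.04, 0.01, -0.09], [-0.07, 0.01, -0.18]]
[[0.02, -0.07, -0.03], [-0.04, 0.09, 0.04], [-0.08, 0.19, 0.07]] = z@[[-1.32, 0.95, -1.23], [-1.23, 0.38, 0.38], [0.91, -1.41, 0.11]]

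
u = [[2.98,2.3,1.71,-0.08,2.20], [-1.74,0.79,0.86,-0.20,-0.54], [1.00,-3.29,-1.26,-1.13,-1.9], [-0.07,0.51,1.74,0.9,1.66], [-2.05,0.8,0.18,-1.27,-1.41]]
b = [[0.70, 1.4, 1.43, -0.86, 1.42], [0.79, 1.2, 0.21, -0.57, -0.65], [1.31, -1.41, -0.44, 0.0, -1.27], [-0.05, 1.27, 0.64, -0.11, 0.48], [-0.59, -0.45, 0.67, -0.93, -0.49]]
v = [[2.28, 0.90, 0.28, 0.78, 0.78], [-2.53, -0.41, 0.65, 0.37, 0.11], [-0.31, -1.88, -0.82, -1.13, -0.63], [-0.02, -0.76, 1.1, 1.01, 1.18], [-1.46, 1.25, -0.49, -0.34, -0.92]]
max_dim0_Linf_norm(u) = 3.29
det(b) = 2.85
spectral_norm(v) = 3.96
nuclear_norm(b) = 8.40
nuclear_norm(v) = 9.33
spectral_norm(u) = 6.03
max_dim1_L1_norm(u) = 9.27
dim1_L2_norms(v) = [2.7, 2.67, 2.44, 2.05, 2.21]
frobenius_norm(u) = 7.77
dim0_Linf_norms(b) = [1.31, 1.41, 1.43, 0.93, 1.42]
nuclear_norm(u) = 13.89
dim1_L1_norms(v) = [5.02, 4.07, 4.77, 4.07, 4.46]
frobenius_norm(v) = 5.43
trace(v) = 1.14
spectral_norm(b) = 3.52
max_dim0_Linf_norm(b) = 1.43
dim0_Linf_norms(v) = [2.53, 1.88, 1.1, 1.13, 1.18]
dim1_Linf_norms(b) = [1.43, 1.2, 1.41, 1.27, 0.93]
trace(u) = 2.00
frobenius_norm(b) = 4.47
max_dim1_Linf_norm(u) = 3.29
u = v + b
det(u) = 16.26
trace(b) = 0.86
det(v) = 0.01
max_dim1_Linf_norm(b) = 1.43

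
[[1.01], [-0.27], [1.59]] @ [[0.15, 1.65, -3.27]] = [[0.15, 1.67, -3.30], [-0.04, -0.45, 0.88], [0.24, 2.62, -5.20]]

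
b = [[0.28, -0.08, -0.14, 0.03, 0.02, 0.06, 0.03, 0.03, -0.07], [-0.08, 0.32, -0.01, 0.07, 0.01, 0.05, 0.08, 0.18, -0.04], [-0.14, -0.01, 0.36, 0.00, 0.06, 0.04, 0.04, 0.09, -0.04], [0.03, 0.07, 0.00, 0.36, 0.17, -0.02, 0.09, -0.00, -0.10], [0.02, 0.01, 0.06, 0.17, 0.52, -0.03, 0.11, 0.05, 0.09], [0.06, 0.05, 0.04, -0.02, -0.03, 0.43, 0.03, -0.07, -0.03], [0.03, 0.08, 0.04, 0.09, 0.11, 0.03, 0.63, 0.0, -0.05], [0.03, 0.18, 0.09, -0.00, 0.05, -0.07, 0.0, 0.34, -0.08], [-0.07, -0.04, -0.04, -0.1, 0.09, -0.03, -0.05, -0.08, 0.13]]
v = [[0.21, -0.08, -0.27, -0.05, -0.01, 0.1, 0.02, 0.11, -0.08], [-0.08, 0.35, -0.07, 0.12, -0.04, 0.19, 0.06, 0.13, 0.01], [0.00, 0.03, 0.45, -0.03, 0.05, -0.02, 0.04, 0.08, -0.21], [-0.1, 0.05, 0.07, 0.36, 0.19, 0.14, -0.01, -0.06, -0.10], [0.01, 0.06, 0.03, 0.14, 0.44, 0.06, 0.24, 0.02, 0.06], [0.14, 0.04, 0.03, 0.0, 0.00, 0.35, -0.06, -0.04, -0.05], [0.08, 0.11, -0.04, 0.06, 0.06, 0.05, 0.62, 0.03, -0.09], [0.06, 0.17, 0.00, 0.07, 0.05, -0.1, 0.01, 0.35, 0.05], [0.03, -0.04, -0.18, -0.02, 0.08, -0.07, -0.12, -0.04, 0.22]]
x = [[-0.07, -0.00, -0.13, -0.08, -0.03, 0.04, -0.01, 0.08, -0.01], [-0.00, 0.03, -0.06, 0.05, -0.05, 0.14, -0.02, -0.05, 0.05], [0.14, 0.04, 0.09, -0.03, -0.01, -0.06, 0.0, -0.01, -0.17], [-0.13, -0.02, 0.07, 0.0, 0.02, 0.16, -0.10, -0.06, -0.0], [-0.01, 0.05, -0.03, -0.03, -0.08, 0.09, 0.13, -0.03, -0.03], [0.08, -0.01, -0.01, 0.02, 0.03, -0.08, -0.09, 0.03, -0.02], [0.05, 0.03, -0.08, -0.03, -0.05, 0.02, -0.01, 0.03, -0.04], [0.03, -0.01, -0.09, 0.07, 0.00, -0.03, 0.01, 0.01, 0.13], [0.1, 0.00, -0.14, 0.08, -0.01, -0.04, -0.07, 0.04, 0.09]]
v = x + b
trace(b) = 3.37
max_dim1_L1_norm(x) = 0.57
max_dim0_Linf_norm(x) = 0.17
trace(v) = 3.35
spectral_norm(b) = 0.81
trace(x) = -0.02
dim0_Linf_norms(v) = [0.21, 0.35, 0.45, 0.36, 0.44, 0.35, 0.62, 0.35, 0.22]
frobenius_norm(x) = 0.60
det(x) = 0.00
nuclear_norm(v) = 3.64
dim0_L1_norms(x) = [0.61, 0.19, 0.7, 0.39, 0.28, 0.66, 0.44, 0.34, 0.54]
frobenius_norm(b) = 1.34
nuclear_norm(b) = 3.37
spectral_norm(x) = 0.34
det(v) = 0.00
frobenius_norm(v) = 1.41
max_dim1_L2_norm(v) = 0.65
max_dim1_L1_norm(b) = 1.06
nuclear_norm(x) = 1.31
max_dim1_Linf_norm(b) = 0.63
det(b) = 0.00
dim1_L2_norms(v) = [0.39, 0.45, 0.51, 0.47, 0.53, 0.39, 0.65, 0.42, 0.33]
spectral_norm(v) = 0.81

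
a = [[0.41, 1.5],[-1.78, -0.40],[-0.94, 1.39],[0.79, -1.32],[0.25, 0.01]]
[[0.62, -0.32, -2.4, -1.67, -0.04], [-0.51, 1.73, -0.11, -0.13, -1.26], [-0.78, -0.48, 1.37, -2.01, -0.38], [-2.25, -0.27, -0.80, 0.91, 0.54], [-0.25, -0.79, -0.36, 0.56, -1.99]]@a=[[1.75, -0.07],[-3.60, -1.45],[-2.44, 3.58],[1.16, -5.57],[1.59, -1.32]]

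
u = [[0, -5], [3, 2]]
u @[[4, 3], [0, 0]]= [[0, 0], [12, 9]]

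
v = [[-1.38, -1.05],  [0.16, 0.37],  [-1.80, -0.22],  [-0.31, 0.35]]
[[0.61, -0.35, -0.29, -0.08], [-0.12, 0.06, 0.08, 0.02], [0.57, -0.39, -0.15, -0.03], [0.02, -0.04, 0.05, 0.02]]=v@[[-0.29,  0.21,  0.06,  0.01], [-0.2,  0.06,  0.20,  0.06]]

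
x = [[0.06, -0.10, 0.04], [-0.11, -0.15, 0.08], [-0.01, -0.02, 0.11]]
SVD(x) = [[0.34,-0.89,-0.31], [0.87,0.42,-0.24], [0.35,-0.19,0.92]] @ diag([0.22513669315063337, 0.10443643179056224, 0.0848911132690154]) @ [[-0.35, -0.76, 0.54], [-0.94, 0.28, -0.22], [-0.02, 0.58, 0.81]]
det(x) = -0.00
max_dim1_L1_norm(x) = 0.34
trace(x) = 0.02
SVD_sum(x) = [[-0.03, -0.06, 0.04],[-0.07, -0.15, 0.11],[-0.03, -0.06, 0.04]] + [[0.09, -0.03, 0.02], [-0.04, 0.01, -0.01], [0.02, -0.01, 0.0]] + [[0.0, -0.02, -0.02], [0.00, -0.01, -0.02], [-0.00, 0.05, 0.06]]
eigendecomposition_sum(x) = [[-0.03-0.00j, -0.06+0.00j, (0.02-0j)], [(-0.07-0j), -0.16+0.00j, 0.05-0.00j], [-0.01-0.00j, -0.01+0.00j, 0.00-0.00j]] + [[0.04+0.01j, -0.02+0.01j, (0.01-0.12j)], [-0.02+0.00j, (0.01-0.01j), (0.01+0.05j)], [(-0+0.02j), -0.00-0.01j, 0.05+0.00j]] + [[(0.04-0.01j),(-0.02-0.01j),0.01+0.12j], [-0.02-0.00j,0.01+0.01j,0.01-0.05j], [(-0-0.02j),-0.00+0.01j,0.05-0.00j]]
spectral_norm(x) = 0.23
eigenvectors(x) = [[-0.36+0.00j, 0.85+0.00j, 0.85-0.00j], [(-0.93+0j), (-0.36+0.12j), -0.36-0.12j], [-0.07+0.00j, 0.01+0.37j, (0.01-0.37j)]]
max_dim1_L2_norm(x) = 0.2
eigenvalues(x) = [(-0.19+0j), (0.1+0j), (0.1-0j)]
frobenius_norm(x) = 0.26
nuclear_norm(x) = 0.41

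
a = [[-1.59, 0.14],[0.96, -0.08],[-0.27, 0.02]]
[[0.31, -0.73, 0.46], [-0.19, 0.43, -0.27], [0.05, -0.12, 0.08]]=a@ [[-0.15, 0.35, -0.22],[0.53, -1.23, 0.78]]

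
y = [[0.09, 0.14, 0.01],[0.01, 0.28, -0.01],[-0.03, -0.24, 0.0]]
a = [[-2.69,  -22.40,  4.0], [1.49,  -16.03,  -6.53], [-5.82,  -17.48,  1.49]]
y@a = [[-0.09, -4.44, -0.54], [0.45, -4.54, -1.80], [-0.28, 4.52, 1.45]]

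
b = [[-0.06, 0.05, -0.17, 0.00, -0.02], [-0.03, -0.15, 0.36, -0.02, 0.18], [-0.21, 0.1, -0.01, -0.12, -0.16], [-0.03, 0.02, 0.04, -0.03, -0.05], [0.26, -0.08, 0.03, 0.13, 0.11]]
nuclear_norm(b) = 1.01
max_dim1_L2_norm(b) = 0.43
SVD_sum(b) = [[-0.07,0.06,-0.1,-0.03,-0.08], [0.15,-0.14,0.22,0.07,0.18], [-0.10,0.09,-0.15,-0.05,-0.12], [-0.01,0.01,-0.02,-0.01,-0.01], [0.10,-0.1,0.15,0.05,0.12]] + [[0.05, 0.00, -0.04, 0.03, 0.0], [-0.16, -0.01, 0.16, -0.09, -0.02], [-0.13, -0.0, 0.12, -0.07, -0.01], [-0.04, -0.00, 0.04, -0.02, -0.00], [0.14, 0.00, -0.13, 0.08, 0.02]] + [[-0.04, -0.02, -0.03, 0.0, 0.05], [-0.01, -0.01, -0.01, 0.00, 0.02], [0.02, 0.01, 0.02, -0.0, -0.03], [0.02, 0.01, 0.02, -0.00, -0.03], [0.02, 0.01, 0.01, -0.0, -0.03]] + [[-0.0, 0.0, 0.00, 0.00, 0.0], [-0.00, 0.00, 0.00, 0.0, 0.00], [-0.00, 0.0, 0.0, 0.00, 0.00], [-0.0, 0.0, 0.00, 0.0, 0.0], [-0.00, 0.0, 0.00, 0.00, 0.0]] + [[0.00, 0.00, 0.0, -0.0, 0.0], [0.00, 0.0, 0.0, -0.00, 0.00], [-0.0, -0.0, -0.00, 0.0, -0.00], [0.00, 0.00, 0.00, -0.00, 0.00], [-0.00, -0.0, -0.0, 0.0, -0.00]]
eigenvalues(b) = [(0.22+0j), (-0.18+0.06j), (-0.18-0.06j), (0.01+0j), (-0+0j)]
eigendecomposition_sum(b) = [[(0.07+0j), -0.01+0.00j, (-0.05+0j), (0.04+0j), 0.03-0.00j], [-0.09-0.00j, (0.01+0j), 0.08+0.00j, -0.06-0.00j, (-0.04+0j)], [(-0.15-0j), 0.02+0.00j, 0.12+0.00j, (-0.1-0j), (-0.07+0j)], [(-0.06-0j), 0.01+0.00j, (0.05+0j), (-0.04-0j), -0.03+0.00j], [(0.11+0j), -0.02+0.00j, (-0.09+0j), 0.08+0.00j, (0.05-0j)]] + [[-0.06+0.05j, (0.03+0.11j), -0.06-0.18j, -0.02+0.01j, -0.03-0.17j], [0.03-0.07j, (-0.08-0.08j), (0.14+0.11j), (0.01-0.02j), 0.11+0.12j], [(-0.03+0.04j), (0.04+0.06j), (-0.07-0.1j), (-0.01+0.01j), -0.05-0.10j], [(0.02-0j), 0.00-0.02j, -0.01+0.04j, 0.00+0.00j, (-0.01+0.03j)], [0.07-0.05j, -0.03-0.12j, (0.06+0.19j), (0.02-0.01j), 0.03+0.18j]] + [[(-0.06-0.05j), (0.03-0.11j), -0.06+0.18j, -0.02-0.01j, (-0.03+0.17j)],[(0.03+0.07j), -0.08+0.08j, (0.14-0.11j), 0.01+0.02j, (0.11-0.12j)],[-0.03-0.04j, (0.04-0.06j), (-0.07+0.1j), (-0.01-0.01j), -0.05+0.10j],[0.02+0.00j, 0.00+0.02j, -0.01-0.04j, 0.00-0.00j, (-0.01-0.03j)],[0.07+0.05j, -0.03+0.12j, (0.06-0.19j), (0.02+0.01j), (0.03-0.18j)]] + [[0j, -0j, 0j, 0j, 0.00+0.00j], [(0.01+0j), 0.00-0.00j, 0.00+0.00j, (0.01+0j), 0.01+0.00j], [0.00+0.00j, 0.00-0.00j, 0j, 0.00+0.00j, 0j], [0j, 0.00-0.00j, 0.00+0.00j, 0j, 0j], [0j, -0j, 0.00+0.00j, 0.01+0.00j, 0j]] + [[0.00+0.00j, -0j, (-0+0j), -0j, -0.00+0.00j],[0j, -0j, (-0+0j), -0j, -0.00+0.00j],[0.00+0.00j, 0.00-0.00j, (-0+0j), -0j, -0.00+0.00j],[(-0-0j), (-0+0j), 0.00-0.00j, -0.00+0.00j, 0.00-0.00j],[0j, -0j, -0.00+0.00j, -0j, -0.00+0.00j]]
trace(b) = -0.14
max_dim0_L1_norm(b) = 0.61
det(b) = -0.00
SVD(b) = [[-0.31, 0.17, 0.71, -0.56, -0.24], [0.68, -0.64, 0.28, -0.22, -0.02], [-0.46, -0.49, -0.36, -0.51, 0.39], [-0.05, -0.16, -0.42, -0.18, -0.87], [0.47, 0.55, -0.34, -0.58, 0.16]] @ diag([0.5154031180196244, 0.3858478372085605, 0.1050637664300436, 0.006528477658433509, 0.00023752920239125485]) @ [[0.42, -0.39, 0.61, 0.2, 0.50], [0.67, 0.02, -0.63, 0.38, 0.07], [-0.49, -0.22, -0.41, 0.05, 0.73], [0.23, -0.61, -0.23, -0.72, -0.11], [-0.28, -0.65, -0.04, 0.55, -0.45]]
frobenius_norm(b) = 0.65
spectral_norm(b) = 0.52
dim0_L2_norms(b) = [0.34, 0.2, 0.4, 0.18, 0.27]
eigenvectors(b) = [[0.29+0.00j, (-0.53+0j), -0.53-0.00j, (0.02+0j), 0.29+0.00j], [(-0.41+0j), (0.43-0.28j), (0.43+0.28j), 0.88+0.00j, 0.63+0.00j], [(-0.65+0j), (-0.32+0.1j), (-0.32-0.1j), 0.21+0.00j, (0.03+0j)], [(-0.27+0j), 0.10+0.05j, (0.1-0.05j), 0.16+0.00j, (-0.57+0j)], [(0.5+0j), 0.58+0.00j, 0.58-0.00j, 0.38+0.00j, (0.44+0j)]]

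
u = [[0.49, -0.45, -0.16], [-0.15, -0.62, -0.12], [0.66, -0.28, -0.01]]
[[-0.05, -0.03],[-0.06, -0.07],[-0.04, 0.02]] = u @ [[-0.01, 0.06], [0.12, 0.07], [-0.07, 0.15]]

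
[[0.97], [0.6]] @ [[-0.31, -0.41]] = [[-0.30, -0.4], [-0.19, -0.25]]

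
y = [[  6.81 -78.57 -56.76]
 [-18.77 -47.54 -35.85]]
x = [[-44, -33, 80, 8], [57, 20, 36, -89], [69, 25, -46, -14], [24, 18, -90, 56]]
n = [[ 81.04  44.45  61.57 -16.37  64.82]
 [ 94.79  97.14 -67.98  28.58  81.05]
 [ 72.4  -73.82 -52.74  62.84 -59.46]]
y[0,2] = -56.76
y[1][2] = -35.85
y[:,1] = [-78.57, -47.54]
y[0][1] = -78.57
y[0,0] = 6.81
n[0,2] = 61.57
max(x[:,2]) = 80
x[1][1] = 20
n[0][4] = 64.82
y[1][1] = -47.54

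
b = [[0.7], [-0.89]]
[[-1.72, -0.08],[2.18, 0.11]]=b@[[-2.45, -0.12]]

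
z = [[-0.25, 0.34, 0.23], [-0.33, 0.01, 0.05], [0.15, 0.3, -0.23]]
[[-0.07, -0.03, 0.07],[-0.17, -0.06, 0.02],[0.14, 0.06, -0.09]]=z @ [[0.52, 0.19, -0.01], [0.19, 0.07, -0.03], [-0.01, -0.03, 0.35]]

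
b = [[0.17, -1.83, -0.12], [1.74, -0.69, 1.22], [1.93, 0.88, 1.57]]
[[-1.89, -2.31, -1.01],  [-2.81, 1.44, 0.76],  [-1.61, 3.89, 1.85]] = b@[[-1.23, 1.32, 0.65],[0.92, 1.38, 0.61],[-0.03, 0.08, 0.04]]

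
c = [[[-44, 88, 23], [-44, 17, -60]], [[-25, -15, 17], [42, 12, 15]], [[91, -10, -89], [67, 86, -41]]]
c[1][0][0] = -25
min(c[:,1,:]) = -60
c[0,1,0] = -44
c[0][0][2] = 23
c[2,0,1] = -10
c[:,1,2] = [-60, 15, -41]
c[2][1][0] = 67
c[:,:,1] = [[88, 17], [-15, 12], [-10, 86]]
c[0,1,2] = -60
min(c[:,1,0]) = -44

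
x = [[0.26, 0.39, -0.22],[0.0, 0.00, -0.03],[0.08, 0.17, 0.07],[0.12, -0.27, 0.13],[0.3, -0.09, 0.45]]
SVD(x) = [[-0.58, 0.69, -0.43], [-0.03, -0.02, -0.09], [-0.07, 0.35, 0.45], [0.45, -0.03, -0.76], [0.68, 0.64, 0.18]] @ diag([0.6501152939348267, 0.506842805121138, 0.1856353293125276]) @ [[0.16, -0.64, 0.75], [0.78, 0.55, 0.31], [-0.61, 0.53, 0.59]]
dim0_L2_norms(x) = [0.42, 0.51, 0.52]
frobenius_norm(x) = 0.84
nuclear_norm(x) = 1.34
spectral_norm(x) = 0.65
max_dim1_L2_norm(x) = 0.55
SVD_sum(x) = [[-0.06,  0.24,  -0.28], [-0.00,  0.01,  -0.02], [-0.01,  0.03,  -0.03], [0.05,  -0.19,  0.22], [0.07,  -0.28,  0.33]] + [[0.27, 0.19, 0.11], [-0.01, -0.01, -0.0], [0.14, 0.1, 0.05], [-0.01, -0.01, -0.00], [0.25, 0.18, 0.10]] + [[0.05, -0.04, -0.05],[0.01, -0.01, -0.01],[-0.05, 0.04, 0.05],[0.09, -0.08, -0.08],[-0.02, 0.02, 0.02]]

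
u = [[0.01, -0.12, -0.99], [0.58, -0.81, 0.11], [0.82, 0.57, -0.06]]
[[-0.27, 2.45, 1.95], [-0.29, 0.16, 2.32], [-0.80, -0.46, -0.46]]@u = [[3.02, -0.84, 0.42], [1.99, 1.23, 0.17], [-0.65, 0.21, 0.77]]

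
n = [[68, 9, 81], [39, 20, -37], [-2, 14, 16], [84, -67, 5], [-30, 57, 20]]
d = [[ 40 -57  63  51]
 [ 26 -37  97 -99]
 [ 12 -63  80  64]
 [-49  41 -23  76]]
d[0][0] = 40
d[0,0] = 40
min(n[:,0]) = -30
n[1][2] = -37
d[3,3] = 76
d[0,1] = -57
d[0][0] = 40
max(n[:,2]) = 81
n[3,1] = -67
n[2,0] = -2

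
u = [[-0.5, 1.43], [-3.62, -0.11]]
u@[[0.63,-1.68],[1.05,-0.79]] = [[1.19, -0.29],[-2.4, 6.17]]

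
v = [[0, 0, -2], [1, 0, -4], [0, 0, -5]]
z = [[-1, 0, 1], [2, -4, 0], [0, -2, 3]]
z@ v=[[0, 0, -3], [-4, 0, 12], [-2, 0, -7]]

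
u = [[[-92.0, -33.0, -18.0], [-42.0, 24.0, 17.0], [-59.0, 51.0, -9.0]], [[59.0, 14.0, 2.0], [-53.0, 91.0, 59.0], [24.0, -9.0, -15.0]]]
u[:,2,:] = [[-59.0, 51.0, -9.0], [24.0, -9.0, -15.0]]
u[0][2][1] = 51.0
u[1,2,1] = -9.0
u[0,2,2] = -9.0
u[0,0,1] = -33.0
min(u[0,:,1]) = -33.0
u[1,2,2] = -15.0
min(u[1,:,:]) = -53.0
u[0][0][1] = -33.0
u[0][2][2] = -9.0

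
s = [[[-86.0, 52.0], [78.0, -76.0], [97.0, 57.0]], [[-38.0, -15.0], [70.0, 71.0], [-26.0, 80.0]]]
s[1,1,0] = 70.0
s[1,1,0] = 70.0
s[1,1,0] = 70.0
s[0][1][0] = 78.0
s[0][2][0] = 97.0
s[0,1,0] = 78.0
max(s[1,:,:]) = 80.0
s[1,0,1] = -15.0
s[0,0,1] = 52.0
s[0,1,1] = -76.0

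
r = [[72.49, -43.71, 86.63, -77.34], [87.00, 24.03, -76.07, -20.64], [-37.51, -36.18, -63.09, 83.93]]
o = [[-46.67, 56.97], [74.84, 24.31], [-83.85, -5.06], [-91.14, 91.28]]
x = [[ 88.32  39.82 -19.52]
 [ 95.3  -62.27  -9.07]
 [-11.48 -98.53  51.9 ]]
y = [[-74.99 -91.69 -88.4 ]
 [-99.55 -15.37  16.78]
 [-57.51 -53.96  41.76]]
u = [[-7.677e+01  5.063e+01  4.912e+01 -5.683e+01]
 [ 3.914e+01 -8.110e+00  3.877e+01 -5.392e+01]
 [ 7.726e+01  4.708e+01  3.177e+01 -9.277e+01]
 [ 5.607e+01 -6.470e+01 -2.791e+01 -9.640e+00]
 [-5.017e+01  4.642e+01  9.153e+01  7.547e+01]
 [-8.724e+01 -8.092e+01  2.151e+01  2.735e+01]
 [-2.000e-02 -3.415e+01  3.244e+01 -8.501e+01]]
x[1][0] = 95.3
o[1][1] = 24.31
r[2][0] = -37.51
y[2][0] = -57.51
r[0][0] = 72.49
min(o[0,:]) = -46.67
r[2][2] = -63.09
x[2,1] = -98.53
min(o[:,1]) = -5.06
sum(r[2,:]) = -52.849999999999994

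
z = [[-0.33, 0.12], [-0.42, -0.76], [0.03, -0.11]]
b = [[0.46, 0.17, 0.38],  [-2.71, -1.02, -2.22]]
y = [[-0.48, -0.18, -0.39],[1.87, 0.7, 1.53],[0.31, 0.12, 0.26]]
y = z @ b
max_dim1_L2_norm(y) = 2.52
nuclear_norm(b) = 3.71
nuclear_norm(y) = 2.64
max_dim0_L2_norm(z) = 0.78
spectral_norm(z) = 0.87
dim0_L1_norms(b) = [3.17, 1.19, 2.6]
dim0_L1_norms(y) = [2.66, 1.0, 2.18]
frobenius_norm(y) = 2.63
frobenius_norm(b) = 3.70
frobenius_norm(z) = 0.94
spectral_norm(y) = 2.63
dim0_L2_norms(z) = [0.53, 0.78]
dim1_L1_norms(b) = [1.01, 5.95]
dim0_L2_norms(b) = [2.75, 1.03, 2.25]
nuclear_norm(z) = 1.23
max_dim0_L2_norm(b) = 2.75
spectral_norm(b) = 3.70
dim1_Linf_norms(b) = [0.46, 2.71]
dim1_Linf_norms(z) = [0.33, 0.76, 0.11]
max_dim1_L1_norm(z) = 1.18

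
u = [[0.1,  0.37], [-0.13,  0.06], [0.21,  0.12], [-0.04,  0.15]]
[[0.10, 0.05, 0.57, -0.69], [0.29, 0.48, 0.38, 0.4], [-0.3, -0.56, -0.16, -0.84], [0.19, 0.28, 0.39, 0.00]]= u @ [[-1.89, -3.21, -1.97, -3.49], [0.78, 0.99, 2.08, -0.92]]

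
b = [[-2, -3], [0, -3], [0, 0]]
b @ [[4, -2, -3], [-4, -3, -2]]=[[4, 13, 12], [12, 9, 6], [0, 0, 0]]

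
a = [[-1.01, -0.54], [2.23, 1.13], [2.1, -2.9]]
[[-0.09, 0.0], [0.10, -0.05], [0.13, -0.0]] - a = [[0.92, 0.54], [-2.13, -1.18], [-1.97, 2.90]]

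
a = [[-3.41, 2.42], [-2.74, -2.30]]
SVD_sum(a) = [[-3.77, 0.87], [-2.10, 0.48]] + [[0.36, 1.55], [-0.64, -2.78]]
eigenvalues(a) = [(-2.86+2.51j), (-2.86-2.51j)]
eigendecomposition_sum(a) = [[-1.70+0.94j, (1.21+1.37j)], [-1.37-1.56j, -1.15+1.57j]] + [[-1.70-0.94j, (1.21-1.37j)], [-1.37+1.56j, (-1.15-1.57j)]]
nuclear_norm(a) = 7.70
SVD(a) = [[-0.87, -0.49], [-0.49, 0.87]] @ diag([4.425644514455489, 3.2704389050508254]) @ [[0.97, -0.23],[-0.23, -0.97]]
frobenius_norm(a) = 5.50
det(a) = 14.47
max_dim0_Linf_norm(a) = 3.41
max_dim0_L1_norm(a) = 6.15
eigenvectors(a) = [[-0.15+0.67j, (-0.15-0.67j)], [(-0.73+0j), -0.73-0.00j]]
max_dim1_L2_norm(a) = 4.18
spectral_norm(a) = 4.43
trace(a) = -5.71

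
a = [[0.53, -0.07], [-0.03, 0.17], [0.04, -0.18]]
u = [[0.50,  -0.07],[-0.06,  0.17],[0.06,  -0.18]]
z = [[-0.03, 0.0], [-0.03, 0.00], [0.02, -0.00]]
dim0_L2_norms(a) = [0.53, 0.26]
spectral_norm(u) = 0.52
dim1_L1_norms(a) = [0.6, 0.2, 0.22]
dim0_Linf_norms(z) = [0.03, 0.0]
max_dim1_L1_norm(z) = 0.03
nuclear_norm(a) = 0.78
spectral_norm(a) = 0.54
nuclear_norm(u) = 0.75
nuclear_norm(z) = 0.05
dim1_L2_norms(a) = [0.53, 0.17, 0.18]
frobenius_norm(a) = 0.59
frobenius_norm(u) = 0.57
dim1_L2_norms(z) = [0.03, 0.03, 0.02]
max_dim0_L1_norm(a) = 0.6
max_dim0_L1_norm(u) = 0.62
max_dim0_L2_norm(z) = 0.05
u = z + a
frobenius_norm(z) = 0.05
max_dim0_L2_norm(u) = 0.51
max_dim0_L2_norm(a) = 0.53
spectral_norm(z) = 0.05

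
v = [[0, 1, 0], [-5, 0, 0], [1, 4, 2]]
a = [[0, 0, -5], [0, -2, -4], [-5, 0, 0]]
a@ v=[[-5, -20, -10], [6, -16, -8], [0, -5, 0]]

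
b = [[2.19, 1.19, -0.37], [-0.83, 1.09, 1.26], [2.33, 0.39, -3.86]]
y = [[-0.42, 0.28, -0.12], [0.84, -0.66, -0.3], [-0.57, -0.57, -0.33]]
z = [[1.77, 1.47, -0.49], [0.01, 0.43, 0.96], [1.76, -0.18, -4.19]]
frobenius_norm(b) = 5.50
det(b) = -9.55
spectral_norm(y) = 1.20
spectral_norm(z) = 4.78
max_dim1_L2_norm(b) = 4.53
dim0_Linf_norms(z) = [1.77, 1.47, 4.19]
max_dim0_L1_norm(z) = 5.64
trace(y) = -1.41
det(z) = 0.03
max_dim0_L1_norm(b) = 5.49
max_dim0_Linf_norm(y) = 0.84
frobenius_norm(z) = 5.23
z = y + b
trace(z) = -1.99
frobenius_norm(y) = 1.50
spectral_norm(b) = 5.02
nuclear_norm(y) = 2.28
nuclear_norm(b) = 8.01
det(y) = 0.21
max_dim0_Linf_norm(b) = 3.86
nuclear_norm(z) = 6.90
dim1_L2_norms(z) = [2.35, 1.05, 4.55]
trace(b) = -0.58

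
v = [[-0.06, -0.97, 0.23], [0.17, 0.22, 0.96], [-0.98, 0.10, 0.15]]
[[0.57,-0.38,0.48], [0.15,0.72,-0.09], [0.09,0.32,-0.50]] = v@[[-0.1, -0.17, 0.45], [-0.51, 0.56, -0.53], [0.29, 0.65, -0.05]]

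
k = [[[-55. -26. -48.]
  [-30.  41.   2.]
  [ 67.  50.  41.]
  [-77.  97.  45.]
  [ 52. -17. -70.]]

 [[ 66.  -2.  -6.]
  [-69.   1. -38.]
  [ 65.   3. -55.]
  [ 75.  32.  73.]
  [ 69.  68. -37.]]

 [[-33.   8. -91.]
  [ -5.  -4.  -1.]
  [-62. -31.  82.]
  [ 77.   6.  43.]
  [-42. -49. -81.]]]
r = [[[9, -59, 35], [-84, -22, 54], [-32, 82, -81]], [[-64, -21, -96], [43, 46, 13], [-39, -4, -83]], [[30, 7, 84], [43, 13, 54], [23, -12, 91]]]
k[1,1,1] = 1.0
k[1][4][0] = 69.0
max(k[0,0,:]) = -26.0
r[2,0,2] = 84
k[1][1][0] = -69.0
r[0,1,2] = 54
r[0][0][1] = -59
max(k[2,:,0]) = 77.0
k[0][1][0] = -30.0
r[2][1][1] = 13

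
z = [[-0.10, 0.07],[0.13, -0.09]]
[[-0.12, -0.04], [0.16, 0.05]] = z @ [[0.09, -0.63],[-1.6, -1.47]]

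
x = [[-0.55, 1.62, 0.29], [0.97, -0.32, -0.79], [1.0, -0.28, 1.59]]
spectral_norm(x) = 2.02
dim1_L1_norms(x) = [2.46, 2.08, 2.87]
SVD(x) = [[-0.70, 0.49, 0.53], [0.31, -0.45, 0.83], [0.65, 0.75, 0.16]] @ diag([2.023539155133027, 1.8360057557621912, 0.9051365380160165]) @ [[0.66, -0.7, 0.29], [0.02, 0.40, 0.92], [0.75, 0.6, -0.28]]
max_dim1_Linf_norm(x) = 1.62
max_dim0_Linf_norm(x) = 1.62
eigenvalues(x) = [(-1.91+0j), (1.32+0.14j), (1.32-0.14j)]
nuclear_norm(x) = 4.76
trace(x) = 0.72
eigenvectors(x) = [[(0.76+0j), (0.35-0.14j), (0.35+0.14j)], [(-0.59+0j), 0.55-0.13j, 0.55+0.13j], [(-0.26+0j), -0.73+0.00j, -0.73-0.00j]]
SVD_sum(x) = [[-0.93, 0.98, -0.40], [0.42, -0.44, 0.18], [0.86, -0.91, 0.37]] + [[0.02, 0.35, 0.82], [-0.02, -0.33, -0.76], [0.03, 0.54, 1.26]] + [[0.36, 0.29, -0.13], [0.57, 0.45, -0.21], [0.11, 0.09, -0.04]]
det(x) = -3.36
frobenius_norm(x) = 2.88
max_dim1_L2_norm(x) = 1.9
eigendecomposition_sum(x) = [[-0.98-0.00j, 1.05-0.00j, (0.32-0j)],[(0.77+0j), -0.82+0.00j, -0.25+0.00j],[(0.34+0j), -0.37+0.00j, -0.11+0.00j]] + [[(0.22+1.01j), (0.28+0.77j), (-0.01+1.16j)], [(0.1+1.53j), 0.25+1.20j, -0.27+1.70j], [(0.33-1.95j), 0.04-1.58j, 0.85-2.06j]] + [[0.22-1.01j, 0.28-0.77j, -0.01-1.16j], [(0.1-1.53j), 0.25-1.20j, -0.27-1.70j], [0.33+1.95j, (0.04+1.58j), 0.85+2.06j]]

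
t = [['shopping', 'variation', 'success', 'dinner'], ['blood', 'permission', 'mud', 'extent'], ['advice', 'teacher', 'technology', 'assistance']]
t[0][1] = 'variation'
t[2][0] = 'advice'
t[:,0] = ['shopping', 'blood', 'advice']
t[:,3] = ['dinner', 'extent', 'assistance']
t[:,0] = ['shopping', 'blood', 'advice']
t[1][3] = 'extent'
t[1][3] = 'extent'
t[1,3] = 'extent'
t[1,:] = ['blood', 'permission', 'mud', 'extent']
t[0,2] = 'success'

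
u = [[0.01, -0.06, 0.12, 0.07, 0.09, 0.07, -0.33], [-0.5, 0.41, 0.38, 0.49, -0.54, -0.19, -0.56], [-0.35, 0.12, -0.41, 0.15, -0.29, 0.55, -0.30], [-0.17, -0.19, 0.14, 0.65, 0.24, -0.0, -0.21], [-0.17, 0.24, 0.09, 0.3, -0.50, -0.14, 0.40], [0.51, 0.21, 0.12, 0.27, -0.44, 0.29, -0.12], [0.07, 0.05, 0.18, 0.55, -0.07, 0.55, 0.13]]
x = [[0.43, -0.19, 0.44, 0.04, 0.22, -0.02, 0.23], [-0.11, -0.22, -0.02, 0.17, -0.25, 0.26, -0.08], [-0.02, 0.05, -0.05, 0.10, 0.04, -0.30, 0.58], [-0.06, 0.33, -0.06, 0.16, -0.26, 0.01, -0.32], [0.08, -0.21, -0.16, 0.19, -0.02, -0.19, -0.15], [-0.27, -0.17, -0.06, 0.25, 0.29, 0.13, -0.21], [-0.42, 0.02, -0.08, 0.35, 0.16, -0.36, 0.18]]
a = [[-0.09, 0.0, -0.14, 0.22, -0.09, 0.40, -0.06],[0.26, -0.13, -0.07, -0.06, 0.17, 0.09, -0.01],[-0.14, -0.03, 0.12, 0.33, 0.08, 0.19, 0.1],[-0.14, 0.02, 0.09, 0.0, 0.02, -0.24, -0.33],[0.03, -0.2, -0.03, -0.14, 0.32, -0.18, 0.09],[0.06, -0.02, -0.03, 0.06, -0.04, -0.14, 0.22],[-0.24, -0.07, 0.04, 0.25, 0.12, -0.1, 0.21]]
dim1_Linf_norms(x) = [0.44, 0.26, 0.58, 0.33, 0.21, 0.29, 0.42]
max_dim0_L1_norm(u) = 2.48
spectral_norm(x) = 0.93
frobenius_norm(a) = 1.12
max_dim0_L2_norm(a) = 0.57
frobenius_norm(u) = 2.23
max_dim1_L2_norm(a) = 0.5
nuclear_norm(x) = 3.69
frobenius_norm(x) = 1.57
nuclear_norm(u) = 5.05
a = x @ u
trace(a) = 0.29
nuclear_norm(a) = 2.46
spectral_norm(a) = 0.69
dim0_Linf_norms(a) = [0.26, 0.2, 0.14, 0.33, 0.32, 0.4, 0.33]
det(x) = 0.00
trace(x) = 0.61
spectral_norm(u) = 1.46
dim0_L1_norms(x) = [1.39, 1.19, 0.87, 1.26, 1.24, 1.27, 1.75]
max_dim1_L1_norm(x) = 1.57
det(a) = -0.00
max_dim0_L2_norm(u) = 1.07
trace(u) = 0.58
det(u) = -0.01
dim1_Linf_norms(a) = [0.4, 0.26, 0.33, 0.33, 0.32, 0.22, 0.25]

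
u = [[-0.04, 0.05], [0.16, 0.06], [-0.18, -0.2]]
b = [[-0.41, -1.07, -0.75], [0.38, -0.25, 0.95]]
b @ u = [[-0.02, 0.07],[-0.23, -0.19]]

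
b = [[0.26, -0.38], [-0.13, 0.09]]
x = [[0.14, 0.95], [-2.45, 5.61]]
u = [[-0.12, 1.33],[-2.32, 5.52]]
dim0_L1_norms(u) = [2.44, 6.85]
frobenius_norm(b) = 0.49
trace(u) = 5.40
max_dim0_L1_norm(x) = 6.56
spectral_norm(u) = 6.12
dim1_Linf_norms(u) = [1.33, 5.52]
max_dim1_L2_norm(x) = 6.12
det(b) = -0.03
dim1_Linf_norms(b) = [0.38, 0.13]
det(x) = 3.11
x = u + b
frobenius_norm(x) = 6.20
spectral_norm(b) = 0.48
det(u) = 2.42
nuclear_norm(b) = 0.54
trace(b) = 0.35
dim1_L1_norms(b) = [0.64, 0.22]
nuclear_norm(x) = 6.68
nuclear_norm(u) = 6.52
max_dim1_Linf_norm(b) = 0.38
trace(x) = 5.75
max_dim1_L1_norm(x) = 8.06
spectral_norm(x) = 6.18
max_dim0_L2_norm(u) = 5.68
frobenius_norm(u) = 6.13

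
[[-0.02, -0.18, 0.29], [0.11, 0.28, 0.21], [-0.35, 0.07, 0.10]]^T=[[-0.02, 0.11, -0.35], [-0.18, 0.28, 0.07], [0.29, 0.21, 0.1]]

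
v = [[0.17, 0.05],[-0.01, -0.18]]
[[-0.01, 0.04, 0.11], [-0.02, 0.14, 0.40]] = v@[[-0.07, 0.47, 1.32], [0.13, -0.82, -2.29]]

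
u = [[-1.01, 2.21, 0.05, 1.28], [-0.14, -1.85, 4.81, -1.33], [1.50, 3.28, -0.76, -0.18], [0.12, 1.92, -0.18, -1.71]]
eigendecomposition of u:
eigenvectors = [[-0.40+0.00j, (-0.24+0j), (0.72+0j), 0.72-0.00j], [(-0.59+0j), (0.67+0j), -0.37+0.02j, -0.37-0.02j], [(-0.66+0j), (-0.51+0j), 0.06+0.07j, (0.06-0.07j)], [(-0.22+0j), (-0.48+0j), (0.13+0.56j), 0.13-0.56j]]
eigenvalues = [(2.99+0j), (-4.52+0j), (-1.9+1.07j), (-1.9-1.07j)]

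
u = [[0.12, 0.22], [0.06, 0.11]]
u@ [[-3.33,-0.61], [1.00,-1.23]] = [[-0.18,-0.34], [-0.09,-0.17]]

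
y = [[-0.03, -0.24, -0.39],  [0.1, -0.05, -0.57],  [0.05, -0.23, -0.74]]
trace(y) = -0.82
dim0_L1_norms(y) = [0.18, 0.52, 1.7]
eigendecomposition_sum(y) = [[0.05, -0.13, -0.51], [0.04, -0.13, -0.49], [0.07, -0.2, -0.77]] + [[0.02, 0.02, -0.03], [-0.01, -0.01, 0.01], [0.00, 0.0, -0.01]] + [[-0.1,-0.13,0.14],[0.07,0.09,-0.1],[-0.03,-0.03,0.04]]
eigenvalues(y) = [-0.85, 0.0, 0.03]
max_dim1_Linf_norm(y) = 0.74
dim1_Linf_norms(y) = [0.39, 0.57, 0.74]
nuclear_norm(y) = 1.24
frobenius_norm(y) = 1.07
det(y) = -0.00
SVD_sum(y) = [[0.03, -0.12, -0.42],  [0.04, -0.16, -0.54],  [0.06, -0.22, -0.74]] + [[-0.06, -0.12, 0.03], [0.06, 0.11, -0.03], [-0.01, -0.01, 0.00]] + [[0.0, -0.0, 0.00], [0.00, -0.00, 0.0], [-0.00, 0.0, -0.00]]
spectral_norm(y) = 1.06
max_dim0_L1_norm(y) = 1.7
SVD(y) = [[0.41, -0.73, -0.54], [0.54, 0.68, -0.5], [0.73, -0.08, 0.67]] @ diag([1.056555827025227, 0.18625121666785588, 0.0005183326949950919]) @ [[0.07,-0.28,-0.96], [0.46,0.86,-0.22], [-0.89,0.42,-0.19]]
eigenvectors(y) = [[-0.49, -0.87, 0.81],[-0.47, 0.44, -0.54],[-0.74, -0.20, 0.22]]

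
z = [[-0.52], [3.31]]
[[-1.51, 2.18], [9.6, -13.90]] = z @ [[2.9, -4.20]]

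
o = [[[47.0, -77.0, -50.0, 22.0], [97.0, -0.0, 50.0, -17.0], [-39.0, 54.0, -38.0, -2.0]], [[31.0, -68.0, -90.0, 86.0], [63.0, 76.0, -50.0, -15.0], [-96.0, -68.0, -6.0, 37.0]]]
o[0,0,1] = -77.0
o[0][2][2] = -38.0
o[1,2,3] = 37.0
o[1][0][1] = -68.0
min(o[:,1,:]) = -50.0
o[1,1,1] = 76.0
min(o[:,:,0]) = -96.0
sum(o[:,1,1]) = 76.0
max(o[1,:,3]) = 86.0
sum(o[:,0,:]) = -99.0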